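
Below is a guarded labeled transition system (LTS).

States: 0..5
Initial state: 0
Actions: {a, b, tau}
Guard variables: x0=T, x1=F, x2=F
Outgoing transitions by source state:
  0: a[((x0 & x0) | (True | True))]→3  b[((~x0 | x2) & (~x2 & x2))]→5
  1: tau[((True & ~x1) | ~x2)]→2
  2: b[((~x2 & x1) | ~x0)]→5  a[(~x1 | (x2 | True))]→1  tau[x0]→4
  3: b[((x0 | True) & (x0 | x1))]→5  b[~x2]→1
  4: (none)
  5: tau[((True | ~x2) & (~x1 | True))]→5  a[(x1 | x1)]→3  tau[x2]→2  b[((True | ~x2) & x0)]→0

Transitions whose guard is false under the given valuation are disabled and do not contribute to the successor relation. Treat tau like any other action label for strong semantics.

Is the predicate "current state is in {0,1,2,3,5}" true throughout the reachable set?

Allowed set {0,1,2,3,5}
Reachable = {0,1,2,3,4,5}
  0: ✓
  1: ✓
  2: ✓
  3: ✓
  4: VIOLATES
  5: ✓
counterexample path to 4: a·b·tau·tau

Answer: INVARIANT VIOLATED at state 4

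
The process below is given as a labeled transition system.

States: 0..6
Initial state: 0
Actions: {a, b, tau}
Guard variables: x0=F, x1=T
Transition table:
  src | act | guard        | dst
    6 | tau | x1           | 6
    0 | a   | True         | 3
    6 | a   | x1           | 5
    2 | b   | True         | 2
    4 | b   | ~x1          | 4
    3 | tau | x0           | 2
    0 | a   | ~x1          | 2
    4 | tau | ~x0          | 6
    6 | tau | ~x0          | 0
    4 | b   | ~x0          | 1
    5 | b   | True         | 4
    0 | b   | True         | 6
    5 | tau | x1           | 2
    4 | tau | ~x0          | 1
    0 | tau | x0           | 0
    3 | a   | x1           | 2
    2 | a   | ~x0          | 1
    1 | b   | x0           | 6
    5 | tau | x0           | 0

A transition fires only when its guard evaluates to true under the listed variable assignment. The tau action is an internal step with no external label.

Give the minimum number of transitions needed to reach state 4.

Answer: 3

Working:
Layered search for 4:
  depth 0: {0}
  depth 1: {3,6}
  depth 2: {2,5}
  depth 3: {1,4}
depth(4)=3, e.g. b·a·b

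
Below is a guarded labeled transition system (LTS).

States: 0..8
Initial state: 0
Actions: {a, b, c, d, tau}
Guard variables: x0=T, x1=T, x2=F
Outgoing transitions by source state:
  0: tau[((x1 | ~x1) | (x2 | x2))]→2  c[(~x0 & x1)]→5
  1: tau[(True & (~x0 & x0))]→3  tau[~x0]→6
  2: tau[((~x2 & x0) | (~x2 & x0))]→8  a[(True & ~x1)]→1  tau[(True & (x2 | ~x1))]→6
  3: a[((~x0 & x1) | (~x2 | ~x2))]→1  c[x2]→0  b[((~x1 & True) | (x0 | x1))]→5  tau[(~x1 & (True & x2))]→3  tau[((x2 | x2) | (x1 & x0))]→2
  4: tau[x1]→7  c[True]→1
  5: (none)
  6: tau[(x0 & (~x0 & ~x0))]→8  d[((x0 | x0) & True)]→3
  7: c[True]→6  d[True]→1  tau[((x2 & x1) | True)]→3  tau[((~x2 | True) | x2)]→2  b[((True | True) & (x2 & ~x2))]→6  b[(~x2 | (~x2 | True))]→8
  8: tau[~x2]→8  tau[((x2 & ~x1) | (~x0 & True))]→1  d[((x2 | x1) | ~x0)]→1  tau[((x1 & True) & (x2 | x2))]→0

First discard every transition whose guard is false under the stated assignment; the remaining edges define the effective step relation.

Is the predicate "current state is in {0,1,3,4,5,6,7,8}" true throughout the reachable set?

Answer: INVARIANT VIOLATED at state 2

Trace:
Safe = {0,1,3,4,5,6,7,8}
Reach set: {0,1,2,8}
  0: ok
  1: ok
  2: ✗ unsafe
  8: ok
counterexample path to 2: tau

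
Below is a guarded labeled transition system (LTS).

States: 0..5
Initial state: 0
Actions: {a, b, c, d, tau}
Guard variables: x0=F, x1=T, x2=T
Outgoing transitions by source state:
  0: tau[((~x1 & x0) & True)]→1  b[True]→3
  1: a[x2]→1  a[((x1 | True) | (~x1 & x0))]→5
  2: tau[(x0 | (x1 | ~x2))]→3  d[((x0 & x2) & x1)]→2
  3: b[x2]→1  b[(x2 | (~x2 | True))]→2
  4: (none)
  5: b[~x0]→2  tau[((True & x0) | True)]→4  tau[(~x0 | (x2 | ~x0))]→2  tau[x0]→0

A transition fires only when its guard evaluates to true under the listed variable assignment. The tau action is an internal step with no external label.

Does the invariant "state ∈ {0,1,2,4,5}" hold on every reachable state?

Answer: INVARIANT VIOLATED at state 3

Analysis:
Allowed set {0,1,2,4,5}
R = {0,1,2,3,4,5}
  0: safe
  1: safe
  2: safe
  3: VIOLATES
  4: safe
  5: safe
witness against invariant: b → 3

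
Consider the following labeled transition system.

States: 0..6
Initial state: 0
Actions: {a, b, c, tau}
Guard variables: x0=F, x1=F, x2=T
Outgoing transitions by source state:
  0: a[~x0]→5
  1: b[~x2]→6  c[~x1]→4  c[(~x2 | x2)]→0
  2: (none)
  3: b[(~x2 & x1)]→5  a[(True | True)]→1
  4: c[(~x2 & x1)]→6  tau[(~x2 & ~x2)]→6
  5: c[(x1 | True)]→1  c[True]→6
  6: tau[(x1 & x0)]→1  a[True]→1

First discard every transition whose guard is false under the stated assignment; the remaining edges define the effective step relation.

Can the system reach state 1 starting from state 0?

Guard filter leaves 7 enabled edge(s).
L0 = {0}
L1 = {5}  total {0,5}
L2 = {1,6}  total {0,1,5,6}
L3 = {4}  total {0,1,4,5,6}
Reachable = {0,1,4,5,6}
trace reaching 1: a·c

Answer: REACHABLE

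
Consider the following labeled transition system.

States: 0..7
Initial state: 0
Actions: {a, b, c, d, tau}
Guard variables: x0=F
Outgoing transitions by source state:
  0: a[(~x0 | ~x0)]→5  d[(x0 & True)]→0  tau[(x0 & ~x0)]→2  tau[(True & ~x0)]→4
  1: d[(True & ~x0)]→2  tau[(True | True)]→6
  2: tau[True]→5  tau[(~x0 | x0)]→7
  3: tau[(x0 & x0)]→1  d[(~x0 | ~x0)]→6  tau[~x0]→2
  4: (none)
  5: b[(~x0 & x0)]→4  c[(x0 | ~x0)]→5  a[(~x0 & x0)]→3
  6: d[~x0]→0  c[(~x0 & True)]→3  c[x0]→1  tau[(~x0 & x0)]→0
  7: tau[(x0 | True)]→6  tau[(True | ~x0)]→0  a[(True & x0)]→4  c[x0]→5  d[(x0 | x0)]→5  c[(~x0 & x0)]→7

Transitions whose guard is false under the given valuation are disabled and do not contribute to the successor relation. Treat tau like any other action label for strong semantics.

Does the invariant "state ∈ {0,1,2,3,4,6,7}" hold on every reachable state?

Inv-set: {0,1,2,3,4,6,7}
R = {0,4,5}
  0: safe
  4: safe
  5: ✗ unsafe
counterexample path to 5: a

Answer: INVARIANT VIOLATED at state 5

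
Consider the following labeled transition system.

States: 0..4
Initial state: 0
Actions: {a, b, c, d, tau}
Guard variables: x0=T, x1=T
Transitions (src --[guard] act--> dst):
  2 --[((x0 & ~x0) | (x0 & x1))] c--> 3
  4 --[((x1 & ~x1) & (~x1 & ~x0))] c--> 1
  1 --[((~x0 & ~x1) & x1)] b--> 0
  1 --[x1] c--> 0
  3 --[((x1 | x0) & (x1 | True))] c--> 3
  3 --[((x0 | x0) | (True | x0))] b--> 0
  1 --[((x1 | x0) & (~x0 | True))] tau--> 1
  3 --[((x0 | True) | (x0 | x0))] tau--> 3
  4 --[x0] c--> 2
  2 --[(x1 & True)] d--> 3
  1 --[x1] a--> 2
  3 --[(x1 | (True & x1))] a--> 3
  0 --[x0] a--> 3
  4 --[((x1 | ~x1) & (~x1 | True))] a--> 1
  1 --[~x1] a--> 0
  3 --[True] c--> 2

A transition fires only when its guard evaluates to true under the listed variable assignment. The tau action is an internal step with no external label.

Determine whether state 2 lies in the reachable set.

Answer: REACHABLE

Analysis:
After dropping false guards: 13 live edges.
depth 0: {0}
depth 1: {3}  now seen {0,3}
depth 2: {2}  now seen {0,2,3}
Reachable = {0,2,3}
trace reaching 2: a·c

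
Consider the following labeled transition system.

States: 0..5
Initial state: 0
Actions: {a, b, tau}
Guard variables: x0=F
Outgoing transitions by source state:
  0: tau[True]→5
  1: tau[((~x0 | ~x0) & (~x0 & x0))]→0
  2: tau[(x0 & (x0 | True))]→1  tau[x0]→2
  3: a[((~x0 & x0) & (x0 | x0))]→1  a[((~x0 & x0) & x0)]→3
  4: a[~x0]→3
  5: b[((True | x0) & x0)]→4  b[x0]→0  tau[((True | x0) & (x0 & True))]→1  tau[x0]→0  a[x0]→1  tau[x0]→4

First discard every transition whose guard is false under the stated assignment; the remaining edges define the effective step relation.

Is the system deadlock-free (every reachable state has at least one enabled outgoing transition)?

Answer: DEADLOCK at state 5

Analysis:
Reach set: {0,5}
  0: tau→5  [deg 1]
  5: ∅  [no exit]
witness 5: tau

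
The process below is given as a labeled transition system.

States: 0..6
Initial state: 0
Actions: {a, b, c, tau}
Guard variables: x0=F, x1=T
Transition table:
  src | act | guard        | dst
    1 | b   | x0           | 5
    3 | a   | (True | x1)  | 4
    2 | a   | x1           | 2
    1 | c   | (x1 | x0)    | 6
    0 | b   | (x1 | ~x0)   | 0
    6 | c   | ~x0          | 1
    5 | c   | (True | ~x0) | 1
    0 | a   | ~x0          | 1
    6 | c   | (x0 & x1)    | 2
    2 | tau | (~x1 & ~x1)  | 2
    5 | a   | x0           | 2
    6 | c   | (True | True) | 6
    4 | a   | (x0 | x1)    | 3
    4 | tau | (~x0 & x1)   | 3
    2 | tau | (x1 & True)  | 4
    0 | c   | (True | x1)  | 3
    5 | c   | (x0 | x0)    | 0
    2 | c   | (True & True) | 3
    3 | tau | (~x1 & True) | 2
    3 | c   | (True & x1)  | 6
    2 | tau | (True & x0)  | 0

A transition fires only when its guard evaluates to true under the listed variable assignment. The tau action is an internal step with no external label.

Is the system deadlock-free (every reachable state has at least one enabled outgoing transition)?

Answer: DEADLOCK-FREE

Working:
Reach set: {0,1,3,4,6}
  0: a→1  b→0  c→3  [deg 3]
  1: c→6  [deg 1]
  3: a→4  c→6  [deg 2]
  4: a→3  tau→3  [deg 2]
  6: c→1  c→6  [deg 2]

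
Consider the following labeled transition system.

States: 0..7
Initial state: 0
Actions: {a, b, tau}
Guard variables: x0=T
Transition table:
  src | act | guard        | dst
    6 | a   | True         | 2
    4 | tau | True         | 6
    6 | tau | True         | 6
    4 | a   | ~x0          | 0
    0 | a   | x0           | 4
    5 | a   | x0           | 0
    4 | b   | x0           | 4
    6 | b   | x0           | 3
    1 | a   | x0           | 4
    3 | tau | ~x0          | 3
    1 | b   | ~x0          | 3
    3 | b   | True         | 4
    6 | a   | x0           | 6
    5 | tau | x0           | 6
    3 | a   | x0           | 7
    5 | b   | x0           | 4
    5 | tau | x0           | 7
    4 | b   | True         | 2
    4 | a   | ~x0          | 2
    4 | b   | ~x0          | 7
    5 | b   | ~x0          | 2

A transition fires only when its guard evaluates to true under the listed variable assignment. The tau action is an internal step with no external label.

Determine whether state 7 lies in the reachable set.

After dropping false guards: 15 live edges.
depth 0: {0}
depth 1: {4}  cumulative {0,4}
depth 2: {2,6}  cumulative {0,2,4,6}
depth 3: {3}  cumulative {0,2,3,4,6}
depth 4: {7}  cumulative {0,2,3,4,6,7}
Reachable = {0,2,3,4,6,7}
trace reaching 7: a·tau·b·a

Answer: REACHABLE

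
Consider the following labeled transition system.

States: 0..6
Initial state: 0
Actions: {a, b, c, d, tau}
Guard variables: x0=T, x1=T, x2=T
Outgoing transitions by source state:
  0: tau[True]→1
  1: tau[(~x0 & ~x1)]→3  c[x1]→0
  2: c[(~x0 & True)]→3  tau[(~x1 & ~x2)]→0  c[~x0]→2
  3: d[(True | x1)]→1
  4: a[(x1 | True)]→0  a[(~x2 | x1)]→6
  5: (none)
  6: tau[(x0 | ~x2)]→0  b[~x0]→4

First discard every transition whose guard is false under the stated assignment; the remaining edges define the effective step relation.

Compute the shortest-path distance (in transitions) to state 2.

Answer: UNREACHABLE

Analysis:
BFS to 2:
  L0 = {0}
  L1 = {1}
2 never appears.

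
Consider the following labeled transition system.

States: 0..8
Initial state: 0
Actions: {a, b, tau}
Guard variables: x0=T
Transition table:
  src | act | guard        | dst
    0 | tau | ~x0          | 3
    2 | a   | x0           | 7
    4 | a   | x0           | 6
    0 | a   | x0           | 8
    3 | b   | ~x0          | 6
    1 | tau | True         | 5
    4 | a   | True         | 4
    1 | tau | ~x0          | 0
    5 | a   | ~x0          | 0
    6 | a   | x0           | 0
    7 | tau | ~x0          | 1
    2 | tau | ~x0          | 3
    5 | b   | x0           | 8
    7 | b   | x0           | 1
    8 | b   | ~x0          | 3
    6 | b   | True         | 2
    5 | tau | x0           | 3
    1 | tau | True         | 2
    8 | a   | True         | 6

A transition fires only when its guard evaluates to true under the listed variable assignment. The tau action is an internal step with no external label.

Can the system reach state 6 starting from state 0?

Answer: REACHABLE

Analysis:
Guard filter leaves 12 enabled edge(s).
depth 0: {0}
depth 1: {8}  total {0,8}
depth 2: {6}  total {0,6,8}
depth 3: {2}  total {0,2,6,8}
depth 4: {7}  total {0,2,6,7,8}
depth 5: {1}  total {0,1,2,6,7,8}
depth 6: {5}  total {0,1,2,5,6,7,8}
depth 7: {3}  total {0,1,2,3,5,6,7,8}
Reach set: {0,1,2,3,5,6,7,8}
witness 6: a·a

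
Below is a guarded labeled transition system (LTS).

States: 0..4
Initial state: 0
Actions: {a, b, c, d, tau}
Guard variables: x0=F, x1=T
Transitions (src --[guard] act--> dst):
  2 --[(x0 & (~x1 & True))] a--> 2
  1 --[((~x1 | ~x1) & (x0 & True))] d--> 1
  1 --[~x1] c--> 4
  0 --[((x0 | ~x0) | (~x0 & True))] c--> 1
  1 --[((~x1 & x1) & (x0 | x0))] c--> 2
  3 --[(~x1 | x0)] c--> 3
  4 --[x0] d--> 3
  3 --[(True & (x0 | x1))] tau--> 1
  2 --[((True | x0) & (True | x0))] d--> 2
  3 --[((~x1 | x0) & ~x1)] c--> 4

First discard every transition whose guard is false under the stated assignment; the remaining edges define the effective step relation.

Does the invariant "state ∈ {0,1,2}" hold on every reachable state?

Safe = {0,1,2}
Reach set: {0,1}
  0: ok
  1: ok

Answer: INVARIANT HOLDS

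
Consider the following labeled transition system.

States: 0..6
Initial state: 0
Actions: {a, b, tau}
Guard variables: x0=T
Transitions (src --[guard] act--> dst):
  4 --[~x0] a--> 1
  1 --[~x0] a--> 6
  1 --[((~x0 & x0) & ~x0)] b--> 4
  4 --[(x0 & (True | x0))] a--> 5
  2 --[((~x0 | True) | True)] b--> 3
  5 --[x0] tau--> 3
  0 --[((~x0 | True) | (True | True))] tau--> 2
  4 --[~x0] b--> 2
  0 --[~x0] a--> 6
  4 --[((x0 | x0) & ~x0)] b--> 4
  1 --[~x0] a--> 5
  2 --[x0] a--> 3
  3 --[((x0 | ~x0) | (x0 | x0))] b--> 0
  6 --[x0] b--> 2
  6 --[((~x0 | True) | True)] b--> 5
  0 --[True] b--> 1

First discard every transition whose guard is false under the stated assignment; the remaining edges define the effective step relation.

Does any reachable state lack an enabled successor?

R = {0,1,2,3}
  0: b→1  tau→2  [deg 2]
  1: ∅  [no exit]
  2: a→3  b→3  [deg 2]
  3: b→0  [deg 1]
trace reaching 1: b

Answer: DEADLOCK at state 1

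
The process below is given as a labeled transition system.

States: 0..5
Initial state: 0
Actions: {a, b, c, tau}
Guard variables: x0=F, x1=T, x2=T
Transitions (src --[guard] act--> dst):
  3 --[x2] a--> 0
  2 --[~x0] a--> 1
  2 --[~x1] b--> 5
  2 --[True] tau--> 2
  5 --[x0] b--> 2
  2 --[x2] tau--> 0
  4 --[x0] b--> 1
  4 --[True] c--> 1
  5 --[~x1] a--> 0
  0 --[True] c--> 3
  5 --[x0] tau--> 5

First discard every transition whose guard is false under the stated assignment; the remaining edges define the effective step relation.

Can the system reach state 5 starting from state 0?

Answer: UNREACHABLE

Working:
After dropping false guards: 6 live edges.
depth 0: {0}
depth 1: {3}  total {0,3}
Reachable = {0,3}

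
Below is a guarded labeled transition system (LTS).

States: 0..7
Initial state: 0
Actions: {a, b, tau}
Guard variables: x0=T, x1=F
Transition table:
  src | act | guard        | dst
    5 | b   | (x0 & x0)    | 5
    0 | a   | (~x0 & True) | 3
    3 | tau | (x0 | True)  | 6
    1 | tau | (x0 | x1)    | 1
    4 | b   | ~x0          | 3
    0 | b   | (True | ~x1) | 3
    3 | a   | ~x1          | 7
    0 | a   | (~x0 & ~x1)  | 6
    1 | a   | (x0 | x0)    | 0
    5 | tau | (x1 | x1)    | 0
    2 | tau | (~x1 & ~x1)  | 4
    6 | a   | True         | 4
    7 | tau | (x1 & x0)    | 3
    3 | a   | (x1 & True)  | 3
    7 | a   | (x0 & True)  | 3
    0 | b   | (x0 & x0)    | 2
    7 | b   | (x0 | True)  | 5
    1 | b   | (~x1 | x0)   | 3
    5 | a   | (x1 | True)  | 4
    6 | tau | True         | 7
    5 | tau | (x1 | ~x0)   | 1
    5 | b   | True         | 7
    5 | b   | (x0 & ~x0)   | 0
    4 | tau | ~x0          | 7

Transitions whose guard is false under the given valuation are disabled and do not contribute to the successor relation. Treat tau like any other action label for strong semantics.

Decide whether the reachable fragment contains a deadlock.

Answer: DEADLOCK at state 4

Analysis:
Reachable = {0,2,3,4,5,6,7}
  0: b→2  b→3  [deg 2]
  2: tau→4  [deg 1]
  3: a→7  tau→6  [deg 2]
  4: ∅  [deadlock]
  5: a→4  b→5  b→7  [deg 3]
  6: a→4  tau→7  [deg 2]
  7: a→3  b→5  [deg 2]
Path to 4: b·tau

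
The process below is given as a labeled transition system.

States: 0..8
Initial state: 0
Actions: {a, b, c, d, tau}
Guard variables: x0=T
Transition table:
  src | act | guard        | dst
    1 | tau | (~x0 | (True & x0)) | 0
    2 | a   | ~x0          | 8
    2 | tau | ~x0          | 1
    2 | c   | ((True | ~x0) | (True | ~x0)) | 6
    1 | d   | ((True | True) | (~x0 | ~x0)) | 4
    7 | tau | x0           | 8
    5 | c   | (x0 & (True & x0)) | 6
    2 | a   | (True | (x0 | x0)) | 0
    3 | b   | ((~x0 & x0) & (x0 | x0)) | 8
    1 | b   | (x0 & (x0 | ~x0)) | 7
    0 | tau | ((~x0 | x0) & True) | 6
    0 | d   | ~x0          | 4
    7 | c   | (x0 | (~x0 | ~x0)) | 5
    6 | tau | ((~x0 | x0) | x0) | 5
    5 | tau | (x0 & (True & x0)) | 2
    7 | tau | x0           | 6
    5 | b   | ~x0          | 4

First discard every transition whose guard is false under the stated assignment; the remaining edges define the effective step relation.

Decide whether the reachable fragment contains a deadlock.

Reachable = {0,2,5,6}
  0: tau→6  [1 out]
  2: a→0  c→6  [2 out]
  5: c→6  tau→2  [2 out]
  6: tau→5  [1 out]

Answer: DEADLOCK-FREE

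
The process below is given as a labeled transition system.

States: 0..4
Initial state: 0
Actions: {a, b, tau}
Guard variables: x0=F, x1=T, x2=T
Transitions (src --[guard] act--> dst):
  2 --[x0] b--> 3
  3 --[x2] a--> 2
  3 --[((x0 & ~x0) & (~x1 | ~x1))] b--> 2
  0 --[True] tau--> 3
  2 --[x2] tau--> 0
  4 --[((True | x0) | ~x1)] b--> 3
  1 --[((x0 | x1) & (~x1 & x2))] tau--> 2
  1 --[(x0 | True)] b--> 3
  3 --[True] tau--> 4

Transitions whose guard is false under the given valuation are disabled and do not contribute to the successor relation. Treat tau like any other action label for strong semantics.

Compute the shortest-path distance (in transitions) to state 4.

Answer: 2

Trace:
Layered search for 4:
  L0 = {0}
  L1 = {3}
  L2 = {2,4}
depth(4)=2, e.g. tau·tau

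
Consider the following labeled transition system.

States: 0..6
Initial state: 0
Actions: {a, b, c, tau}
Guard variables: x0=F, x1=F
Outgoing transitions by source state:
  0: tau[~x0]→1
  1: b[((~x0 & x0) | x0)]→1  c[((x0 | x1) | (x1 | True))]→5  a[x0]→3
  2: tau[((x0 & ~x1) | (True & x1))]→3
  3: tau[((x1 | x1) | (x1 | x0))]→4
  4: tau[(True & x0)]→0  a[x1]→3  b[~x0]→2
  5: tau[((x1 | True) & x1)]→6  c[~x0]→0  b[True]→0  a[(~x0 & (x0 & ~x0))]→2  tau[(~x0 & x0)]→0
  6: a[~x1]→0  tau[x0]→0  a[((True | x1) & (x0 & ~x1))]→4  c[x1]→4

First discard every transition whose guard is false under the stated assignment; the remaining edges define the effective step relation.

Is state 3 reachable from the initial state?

Answer: UNREACHABLE

Trace:
Guard filter leaves 6 enabled edge(s).
L0 = {0}
L1 = {1}  now seen {0,1}
L2 = {5}  now seen {0,1,5}
Reach set: {0,1,5}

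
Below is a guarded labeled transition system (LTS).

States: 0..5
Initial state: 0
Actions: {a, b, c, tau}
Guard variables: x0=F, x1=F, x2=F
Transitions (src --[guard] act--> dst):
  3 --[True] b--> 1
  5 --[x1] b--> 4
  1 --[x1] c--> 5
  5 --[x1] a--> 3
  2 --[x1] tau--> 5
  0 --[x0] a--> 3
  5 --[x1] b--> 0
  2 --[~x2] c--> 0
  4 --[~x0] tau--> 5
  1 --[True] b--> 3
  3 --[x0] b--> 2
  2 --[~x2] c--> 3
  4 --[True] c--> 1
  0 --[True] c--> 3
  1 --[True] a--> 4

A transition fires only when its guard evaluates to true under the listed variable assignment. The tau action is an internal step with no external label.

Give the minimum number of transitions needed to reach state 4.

Answer: 3

Working:
Layered search for 4:
  L0 = {0}
  L1 = {3}
  L2 = {1}
  L3 = {4}
depth(4)=3, e.g. c·b·a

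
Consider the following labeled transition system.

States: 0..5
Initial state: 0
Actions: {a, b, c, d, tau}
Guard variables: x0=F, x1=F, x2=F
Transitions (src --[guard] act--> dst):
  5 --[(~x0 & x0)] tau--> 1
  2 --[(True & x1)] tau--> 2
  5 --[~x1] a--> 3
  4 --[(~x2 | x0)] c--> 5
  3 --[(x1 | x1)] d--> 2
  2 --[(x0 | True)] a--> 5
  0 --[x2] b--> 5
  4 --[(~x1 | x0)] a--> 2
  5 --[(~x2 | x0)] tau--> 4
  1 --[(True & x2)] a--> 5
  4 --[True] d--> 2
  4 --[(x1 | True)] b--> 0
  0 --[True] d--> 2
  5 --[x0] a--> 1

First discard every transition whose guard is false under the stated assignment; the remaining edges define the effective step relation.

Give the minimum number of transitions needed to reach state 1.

Layered search for 1:
  L0 = {0}
  L1 = {2}
  L2 = {5}
  L3 = {3,4}
1 never appears.

Answer: UNREACHABLE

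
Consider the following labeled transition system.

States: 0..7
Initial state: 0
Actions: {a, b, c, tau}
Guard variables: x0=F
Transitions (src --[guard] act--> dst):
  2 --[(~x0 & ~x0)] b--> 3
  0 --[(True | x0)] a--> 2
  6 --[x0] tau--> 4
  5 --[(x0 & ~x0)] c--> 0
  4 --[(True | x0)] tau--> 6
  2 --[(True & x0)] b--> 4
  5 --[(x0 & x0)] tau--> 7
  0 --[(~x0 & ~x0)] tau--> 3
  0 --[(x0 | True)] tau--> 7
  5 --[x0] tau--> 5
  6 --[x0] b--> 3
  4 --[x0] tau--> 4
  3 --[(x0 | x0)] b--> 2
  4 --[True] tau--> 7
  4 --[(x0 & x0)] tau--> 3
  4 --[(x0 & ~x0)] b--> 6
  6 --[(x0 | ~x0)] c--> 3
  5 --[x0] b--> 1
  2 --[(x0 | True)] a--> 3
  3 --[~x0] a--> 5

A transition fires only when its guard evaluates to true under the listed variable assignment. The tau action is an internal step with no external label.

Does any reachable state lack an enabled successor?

Answer: DEADLOCK at state 5

Trace:
Reach set: {0,2,3,5,7}
  0: a→2  tau→3  tau→7  [3 exit(s)]
  2: a→3  b→3  [2 exit(s)]
  3: a→5  [1 exit(s)]
  5: ∅  [no exit]
  7: ∅  [no exit]
trace reaching 5: tau·a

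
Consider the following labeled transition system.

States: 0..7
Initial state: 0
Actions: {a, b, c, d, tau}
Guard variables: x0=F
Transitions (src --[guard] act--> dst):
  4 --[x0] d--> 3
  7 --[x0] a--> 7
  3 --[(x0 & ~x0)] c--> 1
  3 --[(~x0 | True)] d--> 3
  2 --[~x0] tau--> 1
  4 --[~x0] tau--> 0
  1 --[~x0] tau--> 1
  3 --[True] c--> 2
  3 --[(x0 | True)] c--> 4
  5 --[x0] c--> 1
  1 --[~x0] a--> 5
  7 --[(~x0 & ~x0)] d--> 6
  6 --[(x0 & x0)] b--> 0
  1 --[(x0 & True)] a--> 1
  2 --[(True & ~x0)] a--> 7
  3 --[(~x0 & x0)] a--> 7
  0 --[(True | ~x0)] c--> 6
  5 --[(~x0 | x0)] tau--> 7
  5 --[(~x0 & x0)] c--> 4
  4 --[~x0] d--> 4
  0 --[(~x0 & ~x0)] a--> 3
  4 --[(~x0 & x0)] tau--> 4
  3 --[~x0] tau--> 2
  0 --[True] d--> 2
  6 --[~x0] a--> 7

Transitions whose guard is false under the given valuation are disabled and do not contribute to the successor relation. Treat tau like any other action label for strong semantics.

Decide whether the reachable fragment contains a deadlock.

Answer: DEADLOCK-FREE

Analysis:
Reach set: {0,1,2,3,4,5,6,7}
  0: a→3  c→6  d→2  [deg 3]
  1: a→5  tau→1  [deg 2]
  2: a→7  tau→1  [deg 2]
  3: c→2  c→4  d→3  tau→2  [deg 4]
  4: d→4  tau→0  [deg 2]
  5: tau→7  [deg 1]
  6: a→7  [deg 1]
  7: d→6  [deg 1]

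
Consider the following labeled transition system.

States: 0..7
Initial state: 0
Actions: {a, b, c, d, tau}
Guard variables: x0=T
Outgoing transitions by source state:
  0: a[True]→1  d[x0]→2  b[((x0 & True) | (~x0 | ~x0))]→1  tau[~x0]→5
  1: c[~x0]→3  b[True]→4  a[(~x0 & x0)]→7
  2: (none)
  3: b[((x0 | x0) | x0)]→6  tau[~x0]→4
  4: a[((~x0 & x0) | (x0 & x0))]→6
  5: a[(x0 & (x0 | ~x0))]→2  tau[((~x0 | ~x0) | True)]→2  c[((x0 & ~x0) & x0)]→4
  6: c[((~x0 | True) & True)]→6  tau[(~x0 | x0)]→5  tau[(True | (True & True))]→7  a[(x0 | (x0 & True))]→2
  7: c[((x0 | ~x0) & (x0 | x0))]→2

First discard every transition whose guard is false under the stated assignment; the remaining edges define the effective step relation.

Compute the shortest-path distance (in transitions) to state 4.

Answer: 2

Working:
Layered search for 4:
  L0 = {0}
  L1 = {1,2}
  L2 = {4}
depth(4)=2, e.g. a·b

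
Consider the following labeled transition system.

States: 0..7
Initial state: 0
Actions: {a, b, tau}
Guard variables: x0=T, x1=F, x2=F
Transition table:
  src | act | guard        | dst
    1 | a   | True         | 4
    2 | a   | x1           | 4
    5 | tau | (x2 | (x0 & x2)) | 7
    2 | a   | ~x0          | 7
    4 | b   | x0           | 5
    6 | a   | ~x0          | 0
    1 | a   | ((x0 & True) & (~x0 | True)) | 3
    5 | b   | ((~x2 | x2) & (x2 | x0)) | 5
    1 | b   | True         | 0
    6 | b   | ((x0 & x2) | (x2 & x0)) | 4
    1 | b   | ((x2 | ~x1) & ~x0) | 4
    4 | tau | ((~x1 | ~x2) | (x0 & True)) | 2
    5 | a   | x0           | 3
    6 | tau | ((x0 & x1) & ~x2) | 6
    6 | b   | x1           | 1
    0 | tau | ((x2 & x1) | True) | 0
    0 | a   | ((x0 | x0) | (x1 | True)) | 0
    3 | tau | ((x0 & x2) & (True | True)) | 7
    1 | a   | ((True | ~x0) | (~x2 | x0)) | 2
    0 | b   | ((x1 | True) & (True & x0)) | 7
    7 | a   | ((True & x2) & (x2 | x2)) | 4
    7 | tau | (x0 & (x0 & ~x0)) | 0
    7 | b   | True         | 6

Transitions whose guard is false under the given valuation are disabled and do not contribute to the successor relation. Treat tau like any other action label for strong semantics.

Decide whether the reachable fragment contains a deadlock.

Reach set: {0,6,7}
  0: a→0  b→7  tau→0  [deg 3]
  6: ∅  [no exit]
  7: b→6  [deg 1]
trace reaching 6: b·b

Answer: DEADLOCK at state 6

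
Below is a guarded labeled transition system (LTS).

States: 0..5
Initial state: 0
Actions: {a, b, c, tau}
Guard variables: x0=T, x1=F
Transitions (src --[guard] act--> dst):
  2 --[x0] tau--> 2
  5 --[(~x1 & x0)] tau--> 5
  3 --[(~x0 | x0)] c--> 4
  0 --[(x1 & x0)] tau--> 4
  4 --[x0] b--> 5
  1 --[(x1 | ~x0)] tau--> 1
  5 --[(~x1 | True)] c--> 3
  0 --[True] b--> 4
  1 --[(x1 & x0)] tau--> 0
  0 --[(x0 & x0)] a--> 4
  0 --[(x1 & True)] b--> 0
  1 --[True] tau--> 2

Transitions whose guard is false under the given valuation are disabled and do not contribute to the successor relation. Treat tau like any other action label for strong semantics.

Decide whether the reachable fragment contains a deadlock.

Answer: DEADLOCK-FREE

Trace:
Reachable = {0,3,4,5}
  0: a→4  b→4  [deg 2]
  3: c→4  [deg 1]
  4: b→5  [deg 1]
  5: c→3  tau→5  [deg 2]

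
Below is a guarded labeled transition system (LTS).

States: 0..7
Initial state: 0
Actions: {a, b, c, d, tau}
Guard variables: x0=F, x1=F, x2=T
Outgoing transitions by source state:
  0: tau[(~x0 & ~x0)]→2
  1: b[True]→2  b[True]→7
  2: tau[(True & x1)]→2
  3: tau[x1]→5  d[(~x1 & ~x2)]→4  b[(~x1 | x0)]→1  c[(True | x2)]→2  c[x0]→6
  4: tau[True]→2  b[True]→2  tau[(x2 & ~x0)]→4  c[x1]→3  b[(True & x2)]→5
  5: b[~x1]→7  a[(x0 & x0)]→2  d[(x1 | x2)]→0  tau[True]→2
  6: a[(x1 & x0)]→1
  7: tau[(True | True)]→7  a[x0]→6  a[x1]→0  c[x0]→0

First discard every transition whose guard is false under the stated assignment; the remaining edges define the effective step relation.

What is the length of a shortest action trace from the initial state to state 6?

Answer: UNREACHABLE

Analysis:
Breadth-first toward 6:
  Layer 0: {0}
  Layer 1: {2}
6 never appears.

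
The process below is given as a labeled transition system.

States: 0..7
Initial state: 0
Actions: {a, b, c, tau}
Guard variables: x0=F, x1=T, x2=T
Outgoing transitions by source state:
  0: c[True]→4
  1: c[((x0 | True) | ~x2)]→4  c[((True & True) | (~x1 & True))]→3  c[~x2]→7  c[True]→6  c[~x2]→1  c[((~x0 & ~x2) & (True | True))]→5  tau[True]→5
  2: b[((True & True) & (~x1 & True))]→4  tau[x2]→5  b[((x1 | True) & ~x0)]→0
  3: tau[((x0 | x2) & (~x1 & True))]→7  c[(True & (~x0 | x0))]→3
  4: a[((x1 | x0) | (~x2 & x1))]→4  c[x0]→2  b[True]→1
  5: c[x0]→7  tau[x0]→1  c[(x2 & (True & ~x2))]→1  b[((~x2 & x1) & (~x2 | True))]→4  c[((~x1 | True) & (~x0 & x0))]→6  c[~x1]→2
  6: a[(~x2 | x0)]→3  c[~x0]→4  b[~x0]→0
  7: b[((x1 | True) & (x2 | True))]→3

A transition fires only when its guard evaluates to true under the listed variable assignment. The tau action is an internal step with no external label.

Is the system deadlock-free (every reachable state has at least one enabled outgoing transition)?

Reachable = {0,1,3,4,5,6}
  0: c→4  [deg 1]
  1: c→3  c→4  c→6  tau→5  [deg 4]
  3: c→3  [deg 1]
  4: a→4  b→1  [deg 2]
  5: ∅  [STUCK]
  6: b→0  c→4  [deg 2]
witness 5: c·b·tau

Answer: DEADLOCK at state 5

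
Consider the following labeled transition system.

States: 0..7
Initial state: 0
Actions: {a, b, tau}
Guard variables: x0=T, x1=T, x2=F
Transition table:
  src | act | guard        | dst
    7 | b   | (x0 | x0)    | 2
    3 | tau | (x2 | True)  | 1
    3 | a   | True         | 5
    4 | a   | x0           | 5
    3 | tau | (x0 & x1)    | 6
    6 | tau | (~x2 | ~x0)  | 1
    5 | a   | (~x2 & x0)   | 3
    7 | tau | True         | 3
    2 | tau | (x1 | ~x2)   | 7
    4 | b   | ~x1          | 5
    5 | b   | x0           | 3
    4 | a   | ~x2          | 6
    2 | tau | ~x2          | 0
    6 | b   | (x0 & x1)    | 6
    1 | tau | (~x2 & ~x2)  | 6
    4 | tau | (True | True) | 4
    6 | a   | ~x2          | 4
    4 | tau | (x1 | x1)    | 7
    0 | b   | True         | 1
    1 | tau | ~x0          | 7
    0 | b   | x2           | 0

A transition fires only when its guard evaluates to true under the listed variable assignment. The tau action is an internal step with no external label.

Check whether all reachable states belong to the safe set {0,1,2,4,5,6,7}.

Allowed set {0,1,2,4,5,6,7}
Reach set: {0,1,2,3,4,5,6,7}
  0: ✓
  1: ✓
  2: ✓
  3: ✗ unsafe
  4: ✓
  5: ✓
  6: ✓
  7: ✓
reach 3 via b·tau·a·a·a — violates

Answer: INVARIANT VIOLATED at state 3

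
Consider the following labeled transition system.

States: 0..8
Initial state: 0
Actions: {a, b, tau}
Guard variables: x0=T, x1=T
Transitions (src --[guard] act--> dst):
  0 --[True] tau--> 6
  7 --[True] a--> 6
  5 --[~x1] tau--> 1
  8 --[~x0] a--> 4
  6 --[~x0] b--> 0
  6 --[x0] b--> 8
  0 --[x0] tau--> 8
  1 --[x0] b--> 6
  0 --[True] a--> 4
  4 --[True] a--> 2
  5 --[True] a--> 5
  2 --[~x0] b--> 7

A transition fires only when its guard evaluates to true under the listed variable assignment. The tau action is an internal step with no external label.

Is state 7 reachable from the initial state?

Answer: UNREACHABLE

Working:
Guard filter leaves 8 enabled edge(s).
depth 0: {0}
depth 1: {4,6,8}  now seen {0,4,6,8}
depth 2: {2}  now seen {0,2,4,6,8}
Reach set: {0,2,4,6,8}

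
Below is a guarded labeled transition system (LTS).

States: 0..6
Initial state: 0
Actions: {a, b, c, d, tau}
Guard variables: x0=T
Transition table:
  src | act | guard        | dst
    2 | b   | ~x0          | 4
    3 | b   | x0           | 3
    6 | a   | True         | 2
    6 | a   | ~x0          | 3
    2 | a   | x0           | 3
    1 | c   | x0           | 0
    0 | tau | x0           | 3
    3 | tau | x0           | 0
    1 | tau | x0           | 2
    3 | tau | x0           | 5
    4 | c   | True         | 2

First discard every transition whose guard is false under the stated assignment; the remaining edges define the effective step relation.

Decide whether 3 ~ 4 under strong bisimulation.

Refine partition for ~:
  round 0: {{0,1,2,3,4,5,6}}
  round 1: {{0},{1},{2,6},{3},{4},{5}}
  round 2: {{0},{1},{2},{3},{4},{5},{6}}
Fixed point at round 3; 7 class(es).
[3]={3}  [4]={4}

Answer: NOT BISIMILAR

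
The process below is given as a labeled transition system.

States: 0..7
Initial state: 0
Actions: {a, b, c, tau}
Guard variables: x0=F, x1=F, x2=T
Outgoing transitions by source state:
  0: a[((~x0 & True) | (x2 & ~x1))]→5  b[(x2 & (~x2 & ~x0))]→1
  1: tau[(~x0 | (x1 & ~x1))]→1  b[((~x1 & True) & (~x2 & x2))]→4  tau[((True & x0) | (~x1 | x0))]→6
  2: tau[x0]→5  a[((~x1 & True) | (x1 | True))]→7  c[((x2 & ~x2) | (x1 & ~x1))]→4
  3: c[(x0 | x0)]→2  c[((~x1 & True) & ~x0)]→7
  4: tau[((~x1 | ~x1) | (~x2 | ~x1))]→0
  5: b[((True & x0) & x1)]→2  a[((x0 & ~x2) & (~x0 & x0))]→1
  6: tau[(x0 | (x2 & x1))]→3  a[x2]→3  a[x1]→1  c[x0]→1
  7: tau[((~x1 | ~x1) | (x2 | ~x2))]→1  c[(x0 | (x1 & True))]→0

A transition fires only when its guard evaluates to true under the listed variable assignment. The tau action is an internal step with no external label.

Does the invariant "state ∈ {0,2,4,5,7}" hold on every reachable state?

Allowed set {0,2,4,5,7}
R = {0,5}
  0: ok
  5: ok

Answer: INVARIANT HOLDS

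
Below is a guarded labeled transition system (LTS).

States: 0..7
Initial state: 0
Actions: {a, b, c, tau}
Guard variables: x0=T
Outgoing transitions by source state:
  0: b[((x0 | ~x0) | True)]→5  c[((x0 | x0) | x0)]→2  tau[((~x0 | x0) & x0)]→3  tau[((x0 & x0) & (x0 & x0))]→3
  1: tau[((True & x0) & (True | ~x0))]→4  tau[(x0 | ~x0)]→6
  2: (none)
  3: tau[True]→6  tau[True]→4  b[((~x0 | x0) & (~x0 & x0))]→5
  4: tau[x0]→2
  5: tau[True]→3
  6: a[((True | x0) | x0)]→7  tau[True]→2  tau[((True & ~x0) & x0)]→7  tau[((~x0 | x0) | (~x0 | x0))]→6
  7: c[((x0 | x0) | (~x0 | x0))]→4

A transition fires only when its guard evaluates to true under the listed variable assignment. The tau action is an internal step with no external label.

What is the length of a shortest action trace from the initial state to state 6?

Answer: 2

Analysis:
Layered search for 6:
  depth 0: {0}
  depth 1: {2,3,5}
  depth 2: {4,6}
6 enters at depth 2; path tau·tau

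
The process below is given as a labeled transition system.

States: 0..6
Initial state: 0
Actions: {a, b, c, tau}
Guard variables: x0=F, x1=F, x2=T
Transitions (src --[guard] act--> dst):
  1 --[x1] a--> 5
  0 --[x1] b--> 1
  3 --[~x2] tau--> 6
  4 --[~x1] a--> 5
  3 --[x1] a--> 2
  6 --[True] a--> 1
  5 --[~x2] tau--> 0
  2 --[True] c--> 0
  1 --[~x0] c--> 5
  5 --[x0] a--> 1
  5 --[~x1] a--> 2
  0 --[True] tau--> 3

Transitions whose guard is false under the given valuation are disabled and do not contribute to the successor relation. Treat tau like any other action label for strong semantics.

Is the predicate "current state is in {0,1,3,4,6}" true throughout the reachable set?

Answer: INVARIANT HOLDS

Working:
Allowed set {0,1,3,4,6}
R = {0,3}
  0: ok
  3: ok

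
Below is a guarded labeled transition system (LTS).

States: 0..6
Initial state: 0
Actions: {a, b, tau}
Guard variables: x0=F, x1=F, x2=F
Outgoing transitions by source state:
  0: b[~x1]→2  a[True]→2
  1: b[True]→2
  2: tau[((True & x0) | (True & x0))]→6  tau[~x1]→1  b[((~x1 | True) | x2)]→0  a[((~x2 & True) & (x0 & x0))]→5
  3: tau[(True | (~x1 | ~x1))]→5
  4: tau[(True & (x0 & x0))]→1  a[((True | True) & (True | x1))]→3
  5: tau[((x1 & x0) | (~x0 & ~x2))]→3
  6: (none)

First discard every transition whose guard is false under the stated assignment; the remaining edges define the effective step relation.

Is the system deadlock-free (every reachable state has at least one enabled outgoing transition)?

Reachable = {0,1,2}
  0: a→2  b→2  [2 exit(s)]
  1: b→2  [1 exit(s)]
  2: b→0  tau→1  [2 exit(s)]

Answer: DEADLOCK-FREE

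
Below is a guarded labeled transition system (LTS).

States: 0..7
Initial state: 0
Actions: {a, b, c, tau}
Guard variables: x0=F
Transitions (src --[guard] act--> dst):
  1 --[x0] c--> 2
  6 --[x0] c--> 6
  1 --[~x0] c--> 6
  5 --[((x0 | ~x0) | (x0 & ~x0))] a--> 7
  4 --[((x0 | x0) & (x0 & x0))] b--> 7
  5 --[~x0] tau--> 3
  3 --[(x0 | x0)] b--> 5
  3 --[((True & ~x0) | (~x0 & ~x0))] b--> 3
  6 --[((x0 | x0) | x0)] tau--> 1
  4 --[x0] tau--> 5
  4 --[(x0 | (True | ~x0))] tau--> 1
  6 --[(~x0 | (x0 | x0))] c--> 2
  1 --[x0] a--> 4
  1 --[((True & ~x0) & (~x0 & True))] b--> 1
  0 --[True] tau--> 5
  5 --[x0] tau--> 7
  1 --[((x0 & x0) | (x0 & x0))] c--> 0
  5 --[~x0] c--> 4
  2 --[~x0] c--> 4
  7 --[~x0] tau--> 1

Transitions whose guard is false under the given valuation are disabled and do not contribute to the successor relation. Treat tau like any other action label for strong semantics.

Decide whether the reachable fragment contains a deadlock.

Answer: DEADLOCK-FREE

Working:
R = {0,1,2,3,4,5,6,7}
  0: tau→5  [1 exit(s)]
  1: b→1  c→6  [2 exit(s)]
  2: c→4  [1 exit(s)]
  3: b→3  [1 exit(s)]
  4: tau→1  [1 exit(s)]
  5: a→7  c→4  tau→3  [3 exit(s)]
  6: c→2  [1 exit(s)]
  7: tau→1  [1 exit(s)]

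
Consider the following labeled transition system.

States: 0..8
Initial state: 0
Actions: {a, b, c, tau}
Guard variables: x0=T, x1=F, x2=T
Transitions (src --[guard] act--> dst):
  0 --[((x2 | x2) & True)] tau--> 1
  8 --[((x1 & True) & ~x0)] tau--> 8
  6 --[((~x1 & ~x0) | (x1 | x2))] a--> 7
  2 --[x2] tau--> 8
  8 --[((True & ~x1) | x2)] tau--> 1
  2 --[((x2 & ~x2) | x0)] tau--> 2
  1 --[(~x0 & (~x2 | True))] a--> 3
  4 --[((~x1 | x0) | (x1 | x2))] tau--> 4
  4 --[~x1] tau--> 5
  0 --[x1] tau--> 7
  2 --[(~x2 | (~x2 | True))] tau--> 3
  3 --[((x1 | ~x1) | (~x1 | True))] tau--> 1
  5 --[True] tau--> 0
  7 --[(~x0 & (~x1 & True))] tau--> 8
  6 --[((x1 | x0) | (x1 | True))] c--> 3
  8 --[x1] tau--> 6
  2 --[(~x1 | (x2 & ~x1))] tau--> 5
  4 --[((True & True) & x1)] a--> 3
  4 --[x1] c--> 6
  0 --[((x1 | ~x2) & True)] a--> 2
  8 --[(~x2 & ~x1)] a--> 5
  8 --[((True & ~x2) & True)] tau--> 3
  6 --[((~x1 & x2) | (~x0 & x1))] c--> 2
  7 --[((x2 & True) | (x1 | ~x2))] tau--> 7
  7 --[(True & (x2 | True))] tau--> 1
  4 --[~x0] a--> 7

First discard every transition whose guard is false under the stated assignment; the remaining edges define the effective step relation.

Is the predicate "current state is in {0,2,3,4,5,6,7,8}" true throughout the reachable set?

Answer: INVARIANT VIOLATED at state 1

Analysis:
Safe = {0,2,3,4,5,6,7,8}
Reachable = {0,1}
  0: ok
  1: ✗ unsafe
witness against invariant: tau → 1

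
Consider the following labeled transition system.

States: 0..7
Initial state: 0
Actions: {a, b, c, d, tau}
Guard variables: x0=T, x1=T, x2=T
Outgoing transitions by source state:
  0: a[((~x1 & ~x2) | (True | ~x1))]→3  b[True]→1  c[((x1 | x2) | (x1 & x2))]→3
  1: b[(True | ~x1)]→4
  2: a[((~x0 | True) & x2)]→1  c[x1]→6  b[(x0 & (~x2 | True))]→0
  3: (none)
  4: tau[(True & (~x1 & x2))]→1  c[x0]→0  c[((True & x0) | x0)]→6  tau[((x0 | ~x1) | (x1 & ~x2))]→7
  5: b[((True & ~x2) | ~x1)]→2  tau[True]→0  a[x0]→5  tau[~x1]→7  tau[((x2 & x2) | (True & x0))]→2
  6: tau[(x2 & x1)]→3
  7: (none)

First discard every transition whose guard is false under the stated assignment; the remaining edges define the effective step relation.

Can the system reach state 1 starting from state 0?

14 transition(s) survive guard evaluation.
L0 = {0}
L1 = {1,3}  total {0,1,3}
L2 = {4}  total {0,1,3,4}
L3 = {6,7}  total {0,1,3,4,6,7}
Reach set: {0,1,3,4,6,7}
Path to 1: b

Answer: REACHABLE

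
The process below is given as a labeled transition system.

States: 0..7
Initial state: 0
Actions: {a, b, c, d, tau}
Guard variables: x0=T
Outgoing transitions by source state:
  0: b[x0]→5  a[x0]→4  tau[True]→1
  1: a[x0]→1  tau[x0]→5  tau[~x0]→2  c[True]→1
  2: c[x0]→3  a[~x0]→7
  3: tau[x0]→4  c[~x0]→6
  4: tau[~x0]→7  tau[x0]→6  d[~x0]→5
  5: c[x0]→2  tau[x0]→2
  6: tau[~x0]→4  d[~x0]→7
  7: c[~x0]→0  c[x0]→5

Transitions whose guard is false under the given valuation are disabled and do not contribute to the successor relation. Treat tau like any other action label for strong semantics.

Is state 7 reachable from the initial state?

After dropping false guards: 12 live edges.
depth 0: {0}
depth 1: {1,4,5}  total {0,1,4,5}
depth 2: {2,6}  total {0,1,2,4,5,6}
depth 3: {3}  total {0,1,2,3,4,5,6}
R = {0,1,2,3,4,5,6}

Answer: UNREACHABLE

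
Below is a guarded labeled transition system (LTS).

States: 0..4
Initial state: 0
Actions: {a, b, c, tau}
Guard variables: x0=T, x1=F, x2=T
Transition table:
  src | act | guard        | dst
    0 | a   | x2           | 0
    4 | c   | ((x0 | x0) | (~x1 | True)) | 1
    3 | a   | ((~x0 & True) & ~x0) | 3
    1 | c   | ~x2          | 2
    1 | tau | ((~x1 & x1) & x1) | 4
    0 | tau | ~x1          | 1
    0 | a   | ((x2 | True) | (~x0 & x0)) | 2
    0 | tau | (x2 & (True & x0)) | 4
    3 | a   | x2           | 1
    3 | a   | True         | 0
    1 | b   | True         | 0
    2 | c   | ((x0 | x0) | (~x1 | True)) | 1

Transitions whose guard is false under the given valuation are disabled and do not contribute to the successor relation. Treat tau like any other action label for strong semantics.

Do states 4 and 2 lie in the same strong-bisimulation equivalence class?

Answer: BISIMILAR

Analysis:
Refine partition for ~:
  round 0: {{0,1,2,3,4}}
  round 1: {{0},{1},{2,4},{3}}
Fixed point at round 2; 4 class(es).
class of 4: {2,4}; class of 2: {2,4}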